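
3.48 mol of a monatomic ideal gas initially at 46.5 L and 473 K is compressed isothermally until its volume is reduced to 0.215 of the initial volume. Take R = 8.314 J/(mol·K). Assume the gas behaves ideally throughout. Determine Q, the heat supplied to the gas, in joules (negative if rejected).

P₁ = nRT₁/V₁ = 3.48×8.314×473/46.5 = 294 kPa.
Isothermal: T stays 473 K; PV = const ⇒ V₂ = 10.0 L, P₂ = 1370 kPa.
ΔU = 0 (ideal gas, T constant).
W = nRT ln(V₂/V₁) = 3.48×8.314×473×ln(0.215) = -21000 J.
Q = ΔU + W = -21000 J.

-21000 J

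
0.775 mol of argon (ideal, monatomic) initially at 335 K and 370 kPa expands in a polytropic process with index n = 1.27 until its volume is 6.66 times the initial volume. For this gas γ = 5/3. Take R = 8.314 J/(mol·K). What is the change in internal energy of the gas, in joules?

-1300 J

V₁ = nRT₁/P₁ = 0.775×8.314×335/370 = 5.83 L.
Polytropic n=1.27: T₂ = T₁(V₁/V₂)^(n−1) = 335×(0.150)^0.27 = 201 K; P₂ = P₁(V₁/V₂)^n = 33.3 kPa.
For an ideal gas ΔU = nCvΔT with Cv = (3/2)R = 12.5 J/(mol·K).
ΔU = 0.775×12.5×(201−335) = -1300 J.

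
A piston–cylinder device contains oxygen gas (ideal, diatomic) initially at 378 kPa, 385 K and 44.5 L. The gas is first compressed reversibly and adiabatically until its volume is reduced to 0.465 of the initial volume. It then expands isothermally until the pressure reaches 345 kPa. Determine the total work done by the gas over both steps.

11500 J

n = P₁V₁/(RT₁) = 378×44.5/(8.314×385) = 5.26 mol.
Step 1 — Adiabatic: TV^(γ−1) = const ⇒ T₂ = 385×(2.15)^0.400 = 523 K; PV^γ = const ⇒ P₂ = 1100 kPa.
ΔU = nCvΔT = 5.26×20.8×(523−385) = 15100 J.
Q = 0 for an adiabatic process, so W = −ΔU = -15100 J.
State after step 1: P = 1100 kPa, V = 20.7 L, T = 523 K.
Step 2 — Isothermal: T stays 523 K; PV = const ⇒ V₂ = 66.2 L, P₂ = 345 kPa.
ΔU = 0 (ideal gas, T constant).
W = nRT ln(V₂/V₁) = 5.26×8.314×523×ln(3.20) = 26600 J.
Q = ΔU + W = 26600 J.
Net over both steps: W = 11500 J, Q = 26600 J, ΔU = 15100 J.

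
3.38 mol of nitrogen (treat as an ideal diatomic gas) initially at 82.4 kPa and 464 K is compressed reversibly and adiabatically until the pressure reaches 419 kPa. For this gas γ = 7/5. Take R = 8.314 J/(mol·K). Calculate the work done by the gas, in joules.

V₁ = nRT₁/P₁ = 3.38×8.314×464/82.4 = 158 L.
Adiabatic: T₂/T₁ = (P₂/P₁)^((γ−1)/γ) ⇒ T₂ = 464×(5.08)^0.286 = 738 K; V₂ = 49.5 L.
ΔU = nCvΔT = 3.38×20.8×(738−464) = 19300 J.
Q = 0 for an adiabatic process, so W = −ΔU = -19300 J.

-19300 J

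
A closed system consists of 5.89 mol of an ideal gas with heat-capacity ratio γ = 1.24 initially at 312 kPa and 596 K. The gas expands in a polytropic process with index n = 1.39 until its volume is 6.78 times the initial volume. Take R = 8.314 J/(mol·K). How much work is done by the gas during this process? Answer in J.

39400 J

V₁ = nRT₁/P₁ = 5.89×8.314×596/312 = 93.5 L.
Polytropic n=1.39: T₂ = T₁(V₁/V₂)^(n−1) = 596×(0.147)^0.39 = 283 K; P₂ = P₁(V₁/V₂)^n = 21.8 kPa.
W = (P₁V₁−P₂V₂)/(n−1) = (312×93.5−21.8×634)/0.39 = 39400 J.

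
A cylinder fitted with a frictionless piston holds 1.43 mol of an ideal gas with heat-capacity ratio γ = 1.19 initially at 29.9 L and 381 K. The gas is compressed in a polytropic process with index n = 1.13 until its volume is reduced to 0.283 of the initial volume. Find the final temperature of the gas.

449 K

P₁ = nRT₁/V₁ = 1.43×8.314×381/29.9 = 151 kPa.
Polytropic n=1.13: T₂ = T₁(V₁/V₂)^(n−1) = 381×(3.53)^0.13 = 449 K; P₂ = P₁(V₁/V₂)^n = 631 kPa.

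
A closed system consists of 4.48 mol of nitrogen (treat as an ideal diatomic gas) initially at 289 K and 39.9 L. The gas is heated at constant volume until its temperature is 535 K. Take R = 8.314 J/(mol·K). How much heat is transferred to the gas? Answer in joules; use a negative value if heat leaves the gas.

22900 J

P₁ = nRT₁/V₁ = 4.48×8.314×289/39.9 = 270 kPa.
Isochoric: V stays 39.9 L; P/T = const ⇒ T₂ = 535 K, P₂ = 499 kPa.
W = 0 (no volume change).
ΔU = nCvΔT = 4.48×20.8×(535−289) = 22900 J.
Q = ΔU = 22900 J.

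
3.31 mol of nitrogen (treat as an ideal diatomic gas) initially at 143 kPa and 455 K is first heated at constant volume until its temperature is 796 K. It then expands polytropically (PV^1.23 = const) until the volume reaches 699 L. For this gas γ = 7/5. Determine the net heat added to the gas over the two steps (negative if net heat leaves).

V₁ = nRT₁/P₁ = 3.31×8.314×455/143 = 87.6 L.
Step 1 — Isochoric: V stays 87.6 L; P/T = const ⇒ T₂ = 796 K, P₂ = 250 kPa.
W = 0 (no volume change).
ΔU = nCvΔT = 3.31×20.8×(796−455) = 23500 J.
Q = ΔU = 23500 J.
State after step 1: P = 250 kPa, V = 87.6 L, T = 796 K.
Step 2 — Polytropic n=1.23: T₂ = T₁(V₁/V₂)^(n−1) = 796×(0.125)^0.23 = 494 K; P₂ = P₁(V₁/V₂)^n = 19.4 kPa.
W = (P₁V₁−P₂V₂)/(n−1) = (250×87.6−19.4×699)/0.23 = 36200 J.
ΔU = nCvΔT = 3.31×20.8×(494−796) = -20800 J.
Q = ΔU + W = 15400 J.
Net over both steps: W = 36200 J, Q = 38800 J, ΔU = 2660 J.

38800 J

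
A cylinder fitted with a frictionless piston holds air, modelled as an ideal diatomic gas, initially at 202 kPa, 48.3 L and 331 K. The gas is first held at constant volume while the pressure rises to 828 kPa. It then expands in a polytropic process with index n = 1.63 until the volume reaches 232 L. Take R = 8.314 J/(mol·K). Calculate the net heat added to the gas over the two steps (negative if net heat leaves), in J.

n = P₁V₁/(RT₁) = 202×48.3/(8.314×331) = 3.55 mol.
Step 1 — Isochoric: V stays 48.3 L; P/T = const ⇒ T₂ = 1360 K, P₂ = 828 kPa.
W = 0 (no volume change).
ΔU = nCvΔT = 3.55×20.8×(1360−331) = 75600 J.
Q = ΔU = 75600 J.
State after step 1: P = 828 kPa, V = 48.3 L, T = 1360 K.
Step 2 — Polytropic n=1.63: T₂ = T₁(V₁/V₂)^(n−1) = 1360×(0.208)^0.63 = 505 K; P₂ = P₁(V₁/V₂)^n = 64.1 kPa.
W = (P₁V₁−P₂V₂)/(n−1) = (828×48.3−64.1×232)/0.63 = 39900 J.
ΔU = nCvΔT = 3.55×20.8×(505−1360) = -62800 J.
Q = ΔU + W = -22900 J.
Net over both steps: W = 39900 J, Q = 52700 J, ΔU = 12800 J.

52700 J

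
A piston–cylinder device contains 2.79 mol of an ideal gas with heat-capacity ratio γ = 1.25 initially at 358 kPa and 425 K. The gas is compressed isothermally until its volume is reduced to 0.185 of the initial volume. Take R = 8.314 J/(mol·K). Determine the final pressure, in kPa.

1940 kPa

V₁ = nRT₁/P₁ = 2.79×8.314×425/358 = 27.5 L.
Isothermal: T stays 425 K; PV = const ⇒ V₂ = 5.09 L, P₂ = 1940 kPa.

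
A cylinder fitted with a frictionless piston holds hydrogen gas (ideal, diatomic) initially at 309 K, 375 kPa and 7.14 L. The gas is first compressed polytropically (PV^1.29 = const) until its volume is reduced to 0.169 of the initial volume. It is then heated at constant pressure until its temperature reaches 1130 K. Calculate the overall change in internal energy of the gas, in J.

17800 J

n = P₁V₁/(RT₁) = 375×7.14/(8.314×309) = 1.04 mol.
Step 1 — Polytropic n=1.29: T₂ = T₁(V₁/V₂)^(n−1) = 309×(5.92)^0.29 = 517 K; P₂ = P₁(V₁/V₂)^n = 3720 kPa.
W = (P₁V₁−P₂V₂)/(n−1) = (375×7.14−3720×1.21)/0.29 = -6230 J.
ΔU = nCvΔT = 1.04×20.8×(517−309) = 4520 J.
Q = ΔU + W = -1710 J.
State after step 1: P = 3720 kPa, V = 1.21 L, T = 517 K.
Step 2 — Isobaric: P stays 3720 kPa; V/T = const ⇒ T₂ = 1130 K, V₂ = 2.64 L.
W = PΔV = 3720×(2.64−1.21) kPa·L = 5310 J.
ΔU = nCvΔT = 1.04×20.8×(1130−517) = 13300 J.
Q = ΔU + W = nCpΔT = 18600 J.
Net over both steps: W = -921 J, Q = 16900 J, ΔU = 17800 J.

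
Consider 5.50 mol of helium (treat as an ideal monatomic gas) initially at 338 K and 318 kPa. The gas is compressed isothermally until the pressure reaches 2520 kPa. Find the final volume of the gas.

6.13 L

V₁ = nRT₁/P₁ = 5.50×8.314×338/318 = 48.6 L.
Isothermal: T stays 338 K; PV = const ⇒ V₂ = 6.13 L, P₂ = 2520 kPa.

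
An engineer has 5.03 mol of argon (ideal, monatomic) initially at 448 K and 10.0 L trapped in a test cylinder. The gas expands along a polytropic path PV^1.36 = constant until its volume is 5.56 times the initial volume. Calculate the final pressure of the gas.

P₁ = nRT₁/V₁ = 5.03×8.314×448/10.0 = 1870 kPa.
Polytropic n=1.36: T₂ = T₁(V₁/V₂)^(n−1) = 448×(0.180)^0.36 = 242 K; P₂ = P₁(V₁/V₂)^n = 182 kPa.

182 kPa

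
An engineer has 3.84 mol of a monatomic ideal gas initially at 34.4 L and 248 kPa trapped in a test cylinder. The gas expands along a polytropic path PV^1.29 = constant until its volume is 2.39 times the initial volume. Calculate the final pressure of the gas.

T₁ = P₁V₁/(nR) = 248×34.4/(3.84×8.314) = 267 K.
Polytropic n=1.29: T₂ = T₁(V₁/V₂)^(n−1) = 267×(0.418)^0.29 = 208 K; P₂ = P₁(V₁/V₂)^n = 80.6 kPa.

80.6 kPa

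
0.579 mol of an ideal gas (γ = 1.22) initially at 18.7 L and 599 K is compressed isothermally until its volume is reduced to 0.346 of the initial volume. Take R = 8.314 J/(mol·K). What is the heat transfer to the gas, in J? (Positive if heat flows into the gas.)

P₁ = nRT₁/V₁ = 0.579×8.314×599/18.7 = 154 kPa.
Isothermal: T stays 599 K; PV = const ⇒ V₂ = 6.47 L, P₂ = 446 kPa.
ΔU = 0 (ideal gas, T constant).
W = nRT ln(V₂/V₁) = 0.579×8.314×599×ln(0.346) = -3060 J.
Q = ΔU + W = -3060 J.

-3060 J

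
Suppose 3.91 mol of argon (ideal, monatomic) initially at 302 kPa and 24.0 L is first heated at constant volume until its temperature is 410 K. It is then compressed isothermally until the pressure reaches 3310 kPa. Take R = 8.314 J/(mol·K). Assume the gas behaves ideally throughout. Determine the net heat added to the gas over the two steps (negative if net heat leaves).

T₁ = P₁V₁/(nR) = 302×24.0/(3.91×8.314) = 223 K.
Step 1 — Isochoric: V stays 24.0 L; P/T = const ⇒ T₂ = 410 K, P₂ = 555 kPa.
W = 0 (no volume change).
ΔU = nCvΔT = 3.91×12.5×(410−223) = 9120 J.
Q = ΔU = 9120 J.
State after step 1: P = 555 kPa, V = 24.0 L, T = 410 K.
Step 2 — Isothermal: T stays 410 K; PV = const ⇒ V₂ = 4.03 L, P₂ = 3310 kPa.
ΔU = 0 (ideal gas, T constant).
W = nRT ln(V₂/V₁) = 3.91×8.314×410×ln(0.168) = -23800 J.
Q = ΔU + W = -23800 J.
Net over both steps: W = -23800 J, Q = -14700 J, ΔU = 9120 J.

-14700 J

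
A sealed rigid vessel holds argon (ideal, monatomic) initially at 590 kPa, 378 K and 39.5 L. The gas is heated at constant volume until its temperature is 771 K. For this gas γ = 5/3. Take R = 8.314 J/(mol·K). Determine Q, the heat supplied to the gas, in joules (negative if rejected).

36300 J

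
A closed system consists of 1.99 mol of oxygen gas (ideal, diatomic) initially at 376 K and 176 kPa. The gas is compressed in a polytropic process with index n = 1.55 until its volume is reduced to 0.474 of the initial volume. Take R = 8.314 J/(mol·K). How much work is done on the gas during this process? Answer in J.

5740 J

V₁ = nRT₁/P₁ = 1.99×8.314×376/176 = 35.3 L.
Polytropic n=1.55: T₂ = T₁(V₁/V₂)^(n−1) = 376×(2.11)^0.55 = 567 K; P₂ = P₁(V₁/V₂)^n = 560 kPa.
W = (P₁V₁−P₂V₂)/(n−1) = (176×35.3−560×16.8)/0.55 = -5740 J.
Work done on the gas = −W_by = 5740 J.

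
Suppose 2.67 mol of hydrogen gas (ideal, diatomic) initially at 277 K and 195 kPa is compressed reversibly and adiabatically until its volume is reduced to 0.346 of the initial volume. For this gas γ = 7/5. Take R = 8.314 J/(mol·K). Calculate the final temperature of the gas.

423 K

V₁ = nRT₁/P₁ = 2.67×8.314×277/195 = 31.5 L.
Adiabatic: TV^(γ−1) = const ⇒ T₂ = 277×(2.89)^0.400 = 423 K; PV^γ = const ⇒ P₂ = 862 kPa.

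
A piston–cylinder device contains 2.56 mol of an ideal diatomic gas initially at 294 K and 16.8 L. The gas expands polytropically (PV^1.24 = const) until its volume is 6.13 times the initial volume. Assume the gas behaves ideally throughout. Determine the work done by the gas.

9200 J

P₁ = nRT₁/V₁ = 2.56×8.314×294/16.8 = 372 kPa.
Polytropic n=1.24: T₂ = T₁(V₁/V₂)^(n−1) = 294×(0.163)^0.24 = 190 K; P₂ = P₁(V₁/V₂)^n = 39.3 kPa.
W = (P₁V₁−P₂V₂)/(n−1) = (372×16.8−39.3×103)/0.24 = 9200 J.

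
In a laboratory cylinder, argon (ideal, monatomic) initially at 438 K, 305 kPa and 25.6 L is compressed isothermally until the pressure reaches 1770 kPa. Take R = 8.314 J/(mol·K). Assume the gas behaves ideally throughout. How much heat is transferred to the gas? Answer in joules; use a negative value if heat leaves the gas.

n = P₁V₁/(RT₁) = 305×25.6/(8.314×438) = 2.14 mol.
Isothermal: T stays 438 K; PV = const ⇒ V₂ = 4.41 L, P₂ = 1770 kPa.
ΔU = 0 (ideal gas, T constant).
W = nRT ln(V₂/V₁) = 2.14×8.314×438×ln(0.172) = -13700 J.
Q = ΔU + W = -13700 J.

-13700 J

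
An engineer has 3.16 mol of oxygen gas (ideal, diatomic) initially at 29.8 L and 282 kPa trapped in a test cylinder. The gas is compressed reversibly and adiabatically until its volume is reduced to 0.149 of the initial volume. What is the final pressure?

T₁ = P₁V₁/(nR) = 282×29.8/(3.16×8.314) = 320 K.
Adiabatic: TV^(γ−1) = const ⇒ T₂ = 320×(6.71)^0.400 = 685 K; PV^γ = const ⇒ P₂ = 4050 kPa.

4050 kPa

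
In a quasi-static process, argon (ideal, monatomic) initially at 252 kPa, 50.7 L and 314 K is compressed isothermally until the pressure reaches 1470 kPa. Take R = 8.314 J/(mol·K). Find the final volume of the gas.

8.69 L

Isothermal: T stays 314 K; PV = const ⇒ V₂ = 8.69 L, P₂ = 1470 kPa.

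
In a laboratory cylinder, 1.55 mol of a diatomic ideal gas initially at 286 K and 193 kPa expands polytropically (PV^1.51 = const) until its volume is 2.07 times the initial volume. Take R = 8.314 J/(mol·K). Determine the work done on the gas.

-2240 J

V₁ = nRT₁/P₁ = 1.55×8.314×286/193 = 19.1 L.
Polytropic n=1.51: T₂ = T₁(V₁/V₂)^(n−1) = 286×(0.483)^0.51 = 197 K; P₂ = P₁(V₁/V₂)^n = 64.3 kPa.
W = (P₁V₁−P₂V₂)/(n−1) = (193×19.1−64.3×39.5)/0.51 = 2240 J.
Work done on the gas = −W_by = -2240 J.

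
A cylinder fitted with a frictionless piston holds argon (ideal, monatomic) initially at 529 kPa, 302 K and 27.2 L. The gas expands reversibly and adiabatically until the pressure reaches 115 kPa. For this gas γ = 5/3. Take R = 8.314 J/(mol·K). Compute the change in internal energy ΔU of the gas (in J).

-9860 J

n = P₁V₁/(RT₁) = 529×27.2/(8.314×302) = 5.73 mol.
Adiabatic: T₂/T₁ = (P₂/P₁)^((γ−1)/γ) ⇒ T₂ = 302×(0.217)^0.400 = 164 K; V₂ = 68.0 L.
For an ideal gas ΔU = nCvΔT with Cv = (3/2)R = 12.5 J/(mol·K).
ΔU = 5.73×12.5×(164−302) = -9860 J.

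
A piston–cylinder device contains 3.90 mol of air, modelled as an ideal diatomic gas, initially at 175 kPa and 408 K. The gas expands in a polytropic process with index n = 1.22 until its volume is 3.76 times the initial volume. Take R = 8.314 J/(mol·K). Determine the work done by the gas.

V₁ = nRT₁/P₁ = 3.90×8.314×408/175 = 75.6 L.
Polytropic n=1.22: T₂ = T₁(V₁/V₂)^(n−1) = 408×(0.266)^0.22 = 305 K; P₂ = P₁(V₁/V₂)^n = 34.8 kPa.
W = (P₁V₁−P₂V₂)/(n−1) = (175×75.6−34.8×284)/0.22 = 15200 J.

15200 J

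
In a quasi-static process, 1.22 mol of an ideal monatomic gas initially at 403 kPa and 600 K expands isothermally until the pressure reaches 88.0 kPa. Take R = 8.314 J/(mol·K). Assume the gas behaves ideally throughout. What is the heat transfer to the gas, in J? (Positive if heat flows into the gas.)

V₁ = nRT₁/P₁ = 1.22×8.314×600/403 = 15.1 L.
Isothermal: T stays 600 K; PV = const ⇒ V₂ = 69.2 L, P₂ = 88.0 kPa.
ΔU = 0 (ideal gas, T constant).
W = nRT ln(V₂/V₁) = 1.22×8.314×600×ln(4.58) = 9260 J.
Q = ΔU + W = 9260 J.

9260 J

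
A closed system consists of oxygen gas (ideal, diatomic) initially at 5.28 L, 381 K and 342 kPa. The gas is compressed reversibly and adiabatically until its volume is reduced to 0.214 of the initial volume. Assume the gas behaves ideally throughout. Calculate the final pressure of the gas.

Adiabatic: TV^(γ−1) = const ⇒ T₂ = 381×(4.67)^0.400 = 706 K; PV^γ = const ⇒ P₂ = 2960 kPa.

2960 kPa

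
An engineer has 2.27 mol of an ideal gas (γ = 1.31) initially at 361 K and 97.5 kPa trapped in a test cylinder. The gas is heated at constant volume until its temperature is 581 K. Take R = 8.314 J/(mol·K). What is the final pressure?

157 kPa

V₁ = nRT₁/P₁ = 2.27×8.314×361/97.5 = 69.9 L.
Isochoric: V stays 69.9 L; P/T = const ⇒ T₂ = 581 K, P₂ = 157 kPa.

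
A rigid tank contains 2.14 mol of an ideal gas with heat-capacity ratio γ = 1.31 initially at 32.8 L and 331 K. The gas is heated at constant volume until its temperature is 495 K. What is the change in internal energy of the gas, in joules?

9410 J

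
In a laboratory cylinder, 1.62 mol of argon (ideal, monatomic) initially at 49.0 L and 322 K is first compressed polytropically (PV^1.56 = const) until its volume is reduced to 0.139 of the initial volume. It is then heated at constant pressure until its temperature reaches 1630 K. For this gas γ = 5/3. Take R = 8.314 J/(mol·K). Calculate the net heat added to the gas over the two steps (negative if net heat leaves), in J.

19600 J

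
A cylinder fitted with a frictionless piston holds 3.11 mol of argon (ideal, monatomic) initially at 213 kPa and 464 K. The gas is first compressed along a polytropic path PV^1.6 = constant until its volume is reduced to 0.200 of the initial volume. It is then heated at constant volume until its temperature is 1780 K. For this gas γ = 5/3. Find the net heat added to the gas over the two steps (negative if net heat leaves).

18500 J

V₁ = nRT₁/P₁ = 3.11×8.314×464/213 = 56.3 L.
Step 1 — Polytropic n=1.6: T₂ = T₁(V₁/V₂)^(n−1) = 464×(5.00)^0.60 = 1220 K; P₂ = P₁(V₁/V₂)^n = 2800 kPa.
W = (P₁V₁−P₂V₂)/(n−1) = (213×56.3−2800×11.3)/0.60 = -32500 J.
ΔU = nCvΔT = 3.11×12.5×(1220−464) = 29300 J.
Q = ΔU + W = -3250 J.
State after step 1: P = 2800 kPa, V = 11.3 L, T = 1220 K.
Step 2 — Isochoric: V stays 11.3 L; P/T = const ⇒ T₂ = 1780 K, P₂ = 4090 kPa.
W = 0 (no volume change).
ΔU = nCvΔT = 3.11×12.5×(1780−1220) = 21800 J.
Q = ΔU = 21800 J.
Net over both steps: W = -32500 J, Q = 18500 J, ΔU = 51000 J.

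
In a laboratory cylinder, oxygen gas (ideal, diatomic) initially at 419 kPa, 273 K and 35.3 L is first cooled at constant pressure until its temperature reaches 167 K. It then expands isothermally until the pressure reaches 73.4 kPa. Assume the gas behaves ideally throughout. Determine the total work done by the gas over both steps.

10000 J

n = P₁V₁/(RT₁) = 419×35.3/(8.314×273) = 6.52 mol.
Step 1 — Isobaric: P stays 419 kPa; V/T = const ⇒ T₂ = 167 K, V₂ = 21.6 L.
W = PΔV = 419×(21.6−35.3) kPa·L = -5740 J.
ΔU = nCvΔT = 6.52×20.8×(167−273) = -14400 J.
Q = ΔU + W = nCpΔT = -20100 J.
State after step 1: P = 419 kPa, V = 21.6 L, T = 167 K.
Step 2 — Isothermal: T stays 167 K; PV = const ⇒ V₂ = 123 L, P₂ = 73.4 kPa.
ΔU = 0 (ideal gas, T constant).
W = nRT ln(V₂/V₁) = 6.52×8.314×167×ln(5.71) = 15800 J.
Q = ΔU + W = 15800 J.
Net over both steps: W = 10000 J, Q = -4340 J, ΔU = -14400 J.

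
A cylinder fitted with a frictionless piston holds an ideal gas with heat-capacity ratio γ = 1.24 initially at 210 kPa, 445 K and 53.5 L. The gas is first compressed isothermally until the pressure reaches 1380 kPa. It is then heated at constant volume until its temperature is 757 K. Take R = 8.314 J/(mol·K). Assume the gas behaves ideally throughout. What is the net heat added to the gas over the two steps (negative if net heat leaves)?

11700 J

n = P₁V₁/(RT₁) = 210×53.5/(8.314×445) = 3.04 mol.
Step 1 — Isothermal: T stays 445 K; PV = const ⇒ V₂ = 8.14 L, P₂ = 1380 kPa.
ΔU = 0 (ideal gas, T constant).
W = nRT ln(V₂/V₁) = 3.04×8.314×445×ln(0.152) = -21200 J.
Q = ΔU + W = -21200 J.
State after step 1: P = 1380 kPa, V = 8.14 L, T = 445 K.
Step 2 — Isochoric: V stays 8.14 L; P/T = const ⇒ T₂ = 757 K, P₂ = 2350 kPa.
W = 0 (no volume change).
ΔU = nCvΔT = 3.04×34.6×(757−445) = 32800 J.
Q = ΔU = 32800 J.
Net over both steps: W = -21200 J, Q = 11700 J, ΔU = 32800 J.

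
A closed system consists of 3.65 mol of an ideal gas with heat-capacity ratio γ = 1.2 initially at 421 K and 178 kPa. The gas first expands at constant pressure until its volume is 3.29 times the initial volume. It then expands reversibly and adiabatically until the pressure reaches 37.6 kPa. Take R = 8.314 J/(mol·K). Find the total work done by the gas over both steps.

77200 J

V₁ = nRT₁/P₁ = 3.65×8.314×421/178 = 71.8 L.
Step 1 — Isobaric: P stays 178 kPa; V/T = const ⇒ T₂ = 1390 K, V₂ = 236 L.
W = PΔV = 178×(236−71.8) kPa·L = 29300 J.
ΔU = nCvΔT = 3.65×41.6×(1390−421) = 146000 J.
Q = ΔU + W = nCpΔT = 176000 J.
State after step 1: P = 178 kPa, V = 236 L, T = 1390 K.
Step 2 — Adiabatic: T₂/T₁ = (P₂/P₁)^((γ−1)/γ) ⇒ T₂ = 1390×(0.211)^0.167 = 1070 K; V₂ = 863 L.
ΔU = nCvΔT = 3.65×41.6×(1070−1390) = -48000 J.
Q = 0 for an adiabatic process, so W = −ΔU = 48000 J.
Net over both steps: W = 77200 J, Q = 176000 J, ΔU = 98300 J.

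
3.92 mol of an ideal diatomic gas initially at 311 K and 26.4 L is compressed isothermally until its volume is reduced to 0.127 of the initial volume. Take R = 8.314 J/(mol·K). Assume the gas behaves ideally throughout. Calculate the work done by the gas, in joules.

-20900 J

P₁ = nRT₁/V₁ = 3.92×8.314×311/26.4 = 384 kPa.
Isothermal: T stays 311 K; PV = const ⇒ V₂ = 3.35 L, P₂ = 3020 kPa.
W = nRT ln(V₂/V₁) = 3.92×8.314×311×ln(0.127) = -20900 J.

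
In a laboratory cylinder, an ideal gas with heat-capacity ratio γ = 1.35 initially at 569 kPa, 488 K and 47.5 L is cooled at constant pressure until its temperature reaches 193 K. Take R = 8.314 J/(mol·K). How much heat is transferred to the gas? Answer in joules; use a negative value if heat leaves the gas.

-63000 J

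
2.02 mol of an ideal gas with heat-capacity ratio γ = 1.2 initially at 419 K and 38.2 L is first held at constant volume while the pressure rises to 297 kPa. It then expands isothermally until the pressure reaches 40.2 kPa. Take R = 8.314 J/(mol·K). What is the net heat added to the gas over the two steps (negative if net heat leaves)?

44200 J

P₁ = nRT₁/V₁ = 2.02×8.314×419/38.2 = 184 kPa.
Step 1 — Isochoric: V stays 38.2 L; P/T = const ⇒ T₂ = 676 K, P₂ = 297 kPa.
W = 0 (no volume change).
ΔU = nCvΔT = 2.02×41.6×(676−419) = 21500 J.
Q = ΔU = 21500 J.
State after step 1: P = 297 kPa, V = 38.2 L, T = 676 K.
Step 2 — Isothermal: T stays 676 K; PV = const ⇒ V₂ = 282 L, P₂ = 40.2 kPa.
ΔU = 0 (ideal gas, T constant).
W = nRT ln(V₂/V₁) = 2.02×8.314×676×ln(7.39) = 22700 J.
Q = ΔU + W = 22700 J.
Net over both steps: W = 22700 J, Q = 44200 J, ΔU = 21500 J.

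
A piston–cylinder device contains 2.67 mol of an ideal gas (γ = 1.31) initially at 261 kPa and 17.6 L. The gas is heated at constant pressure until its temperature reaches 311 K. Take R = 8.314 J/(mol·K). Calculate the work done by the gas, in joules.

2310 J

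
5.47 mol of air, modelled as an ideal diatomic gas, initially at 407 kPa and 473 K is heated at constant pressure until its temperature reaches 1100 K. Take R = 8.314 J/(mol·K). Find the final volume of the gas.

123 L

V₁ = nRT₁/P₁ = 5.47×8.314×473/407 = 52.9 L.
Isobaric: P stays 407 kPa; V/T = const ⇒ T₂ = 1100 K, V₂ = 123 L.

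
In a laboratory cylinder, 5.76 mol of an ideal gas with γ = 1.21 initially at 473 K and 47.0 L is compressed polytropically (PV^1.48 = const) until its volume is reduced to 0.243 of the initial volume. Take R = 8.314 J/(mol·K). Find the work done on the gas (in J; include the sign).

P₁ = nRT₁/V₁ = 5.76×8.314×473/47.0 = 482 kPa.
Polytropic n=1.48: T₂ = T₁(V₁/V₂)^(n−1) = 473×(4.12)^0.48 = 933 K; P₂ = P₁(V₁/V₂)^n = 3910 kPa.
W = (P₁V₁−P₂V₂)/(n−1) = (482×47.0−3910×11.4)/0.48 = -45900 J.
Work done on the gas = −W_by = 45900 J.

45900 J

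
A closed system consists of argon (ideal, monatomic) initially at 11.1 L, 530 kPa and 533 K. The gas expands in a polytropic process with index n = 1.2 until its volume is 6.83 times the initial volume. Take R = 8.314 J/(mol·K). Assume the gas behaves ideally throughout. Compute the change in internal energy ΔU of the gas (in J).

n = P₁V₁/(RT₁) = 530×11.1/(8.314×533) = 1.33 mol.
Polytropic n=1.2: T₂ = T₁(V₁/V₂)^(n−1) = 533×(0.146)^0.20 = 363 K; P₂ = P₁(V₁/V₂)^n = 52.8 kPa.
For an ideal gas ΔU = nCvΔT with Cv = (3/2)R = 12.5 J/(mol·K).
ΔU = 1.33×12.5×(363−533) = -2820 J.

-2820 J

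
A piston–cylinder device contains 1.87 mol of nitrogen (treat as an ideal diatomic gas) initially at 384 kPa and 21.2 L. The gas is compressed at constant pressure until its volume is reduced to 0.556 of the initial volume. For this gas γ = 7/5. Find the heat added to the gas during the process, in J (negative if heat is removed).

T₁ = P₁V₁/(nR) = 384×21.2/(1.87×8.314) = 524 K.
Isobaric: P stays 384 kPa; V/T = const ⇒ T₂ = 291 K, V₂ = 11.8 L.
W = PΔV = 384×(11.8−21.2) kPa·L = -3610 J.
ΔU = nCvΔT = 1.87×20.8×(291−524) = -9040 J.
Q = ΔU + W = nCpΔT = -12700 J.

-12700 J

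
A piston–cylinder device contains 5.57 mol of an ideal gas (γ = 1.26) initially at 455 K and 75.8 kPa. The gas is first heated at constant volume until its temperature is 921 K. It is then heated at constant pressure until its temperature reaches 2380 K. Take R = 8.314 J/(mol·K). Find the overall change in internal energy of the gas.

343000 J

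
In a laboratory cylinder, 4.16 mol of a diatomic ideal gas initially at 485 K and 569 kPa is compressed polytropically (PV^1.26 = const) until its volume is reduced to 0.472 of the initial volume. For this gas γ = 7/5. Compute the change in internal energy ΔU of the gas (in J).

9040 J

V₁ = nRT₁/P₁ = 4.16×8.314×485/569 = 29.5 L.
Polytropic n=1.26: T₂ = T₁(V₁/V₂)^(n−1) = 485×(2.12)^0.26 = 590 K; P₂ = P₁(V₁/V₂)^n = 1470 kPa.
For an ideal gas ΔU = nCvΔT with Cv = (5/2)R = 20.8 J/(mol·K).
ΔU = 4.16×20.8×(590−485) = 9040 J.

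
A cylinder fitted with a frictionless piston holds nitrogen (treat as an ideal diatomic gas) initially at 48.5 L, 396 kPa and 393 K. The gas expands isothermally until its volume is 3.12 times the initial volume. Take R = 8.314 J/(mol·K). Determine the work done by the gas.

21900 J

n = P₁V₁/(RT₁) = 396×48.5/(8.314×393) = 5.88 mol.
Isothermal: T stays 393 K; PV = const ⇒ V₂ = 151 L, P₂ = 127 kPa.
W = nRT ln(V₂/V₁) = 5.88×8.314×393×ln(3.12) = 21900 J.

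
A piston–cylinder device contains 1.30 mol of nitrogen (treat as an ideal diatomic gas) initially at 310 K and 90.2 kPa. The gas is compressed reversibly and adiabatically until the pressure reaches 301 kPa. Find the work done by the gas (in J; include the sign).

V₁ = nRT₁/P₁ = 1.30×8.314×310/90.2 = 37.1 L.
Adiabatic: T₂/T₁ = (P₂/P₁)^((γ−1)/γ) ⇒ T₂ = 310×(3.34)^0.286 = 437 K; V₂ = 15.7 L.
ΔU = nCvΔT = 1.30×20.8×(437−310) = 3440 J.
Q = 0 for an adiabatic process, so W = −ΔU = -3440 J.

-3440 J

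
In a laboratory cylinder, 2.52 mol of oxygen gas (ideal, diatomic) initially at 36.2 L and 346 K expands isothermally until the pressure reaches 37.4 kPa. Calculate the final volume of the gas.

194 L

P₁ = nRT₁/V₁ = 2.52×8.314×346/36.2 = 200 kPa.
Isothermal: T stays 346 K; PV = const ⇒ V₂ = 194 L, P₂ = 37.4 kPa.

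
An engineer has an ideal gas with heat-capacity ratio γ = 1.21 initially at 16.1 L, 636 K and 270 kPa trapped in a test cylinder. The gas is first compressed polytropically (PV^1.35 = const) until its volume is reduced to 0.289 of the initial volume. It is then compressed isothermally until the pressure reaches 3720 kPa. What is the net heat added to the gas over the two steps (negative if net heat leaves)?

n = P₁V₁/(RT₁) = 270×16.1/(8.314×636) = 0.822 mol.
Step 1 — Polytropic n=1.35: T₂ = T₁(V₁/V₂)^(n−1) = 636×(3.46)^0.35 = 982 K; P₂ = P₁(V₁/V₂)^n = 1440 kPa.
W = (P₁V₁−P₂V₂)/(n−1) = (270×16.1−1440×4.65)/0.35 = -6760 J.
ΔU = nCvΔT = 0.822×39.6×(982−636) = 11300 J.
Q = ΔU + W = 4510 J.
State after step 1: P = 1440 kPa, V = 4.65 L, T = 982 K.
Step 2 — Isothermal: T stays 982 K; PV = const ⇒ V₂ = 1.80 L, P₂ = 3720 kPa.
ΔU = 0 (ideal gas, T constant).
W = nRT ln(V₂/V₁) = 0.822×8.314×982×ln(0.388) = -6360 J.
Q = ΔU + W = -6360 J.
Net over both steps: W = -13100 J, Q = -1850 J, ΔU = 11300 J.

-1850 J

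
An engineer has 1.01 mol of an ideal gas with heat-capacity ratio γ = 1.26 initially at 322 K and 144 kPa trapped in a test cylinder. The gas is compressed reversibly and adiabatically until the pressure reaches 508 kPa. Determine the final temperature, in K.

V₁ = nRT₁/P₁ = 1.01×8.314×322/144 = 18.8 L.
Adiabatic: T₂/T₁ = (P₂/P₁)^((γ−1)/γ) ⇒ T₂ = 322×(3.53)^0.206 = 418 K; V₂ = 6.90 L.

418 K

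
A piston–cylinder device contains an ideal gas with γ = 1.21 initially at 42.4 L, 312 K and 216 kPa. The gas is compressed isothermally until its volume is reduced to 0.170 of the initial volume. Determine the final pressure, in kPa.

Isothermal: T stays 312 K; PV = const ⇒ V₂ = 7.21 L, P₂ = 1270 kPa.

1270 kPa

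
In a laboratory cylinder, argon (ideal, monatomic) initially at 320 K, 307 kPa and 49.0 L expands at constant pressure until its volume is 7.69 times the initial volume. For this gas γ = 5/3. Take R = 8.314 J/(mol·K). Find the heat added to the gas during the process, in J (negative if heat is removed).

n = P₁V₁/(RT₁) = 307×49.0/(8.314×320) = 5.65 mol.
Isobaric: P stays 307 kPa; V/T = const ⇒ T₂ = 2460 K, V₂ = 377 L.
W = PΔV = 307×(377−49.0) kPa·L = 101000 J.
ΔU = nCvΔT = 5.65×12.5×(2460−320) = 151000 J.
Q = ΔU + W = nCpΔT = 252000 J.

252000 J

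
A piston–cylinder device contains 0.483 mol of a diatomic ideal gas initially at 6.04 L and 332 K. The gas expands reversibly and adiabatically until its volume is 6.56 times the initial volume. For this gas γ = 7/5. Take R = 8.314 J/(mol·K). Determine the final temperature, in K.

156 K

P₁ = nRT₁/V₁ = 0.483×8.314×332/6.04 = 221 kPa.
Adiabatic: TV^(γ−1) = const ⇒ T₂ = 332×(0.152)^0.400 = 156 K; PV^γ = const ⇒ P₂ = 15.9 kPa.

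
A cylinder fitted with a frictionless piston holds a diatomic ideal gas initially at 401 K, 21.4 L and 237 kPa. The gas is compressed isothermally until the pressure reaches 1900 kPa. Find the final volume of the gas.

2.67 L

Isothermal: T stays 401 K; PV = const ⇒ V₂ = 2.67 L, P₂ = 1900 kPa.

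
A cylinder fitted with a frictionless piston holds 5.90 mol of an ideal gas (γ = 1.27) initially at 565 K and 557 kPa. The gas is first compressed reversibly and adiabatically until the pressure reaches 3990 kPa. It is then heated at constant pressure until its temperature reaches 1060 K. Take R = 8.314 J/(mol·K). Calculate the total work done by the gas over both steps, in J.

-43500 J

V₁ = nRT₁/P₁ = 5.90×8.314×565/557 = 49.8 L.
Step 1 — Adiabatic: T₂/T₁ = (P₂/P₁)^((γ−1)/γ) ⇒ T₂ = 565×(7.16)^0.213 = 859 K; V₂ = 10.6 L.
ΔU = nCvΔT = 5.90×30.8×(859−565) = 53400 J.
Q = 0 for an adiabatic process, so W = −ΔU = -53400 J.
State after step 1: P = 3990 kPa, V = 10.6 L, T = 859 K.
Step 2 — Isobaric: P stays 3990 kPa; V/T = const ⇒ T₂ = 1060 K, V₂ = 13.0 L.
W = PΔV = 3990×(13.0−10.6) kPa·L = 9870 J.
ΔU = nCvΔT = 5.90×30.8×(1060−859) = 36600 J.
Q = ΔU + W = nCpΔT = 46400 J.
Net over both steps: W = -43500 J, Q = 46400 J, ΔU = 89900 J.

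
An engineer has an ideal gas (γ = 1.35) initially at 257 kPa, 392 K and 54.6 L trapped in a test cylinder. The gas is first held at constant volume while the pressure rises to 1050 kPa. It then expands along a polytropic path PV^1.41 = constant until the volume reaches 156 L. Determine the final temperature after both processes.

1040 K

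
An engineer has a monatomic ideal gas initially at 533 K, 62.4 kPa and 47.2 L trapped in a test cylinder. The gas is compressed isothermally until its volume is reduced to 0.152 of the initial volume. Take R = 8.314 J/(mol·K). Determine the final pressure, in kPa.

Isothermal: T stays 533 K; PV = const ⇒ V₂ = 7.17 L, P₂ = 411 kPa.

411 kPa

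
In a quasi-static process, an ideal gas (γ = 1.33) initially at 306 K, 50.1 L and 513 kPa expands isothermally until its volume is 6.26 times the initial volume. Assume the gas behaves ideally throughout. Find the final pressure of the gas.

Isothermal: T stays 306 K; PV = const ⇒ V₂ = 314 L, P₂ = 81.9 kPa.

81.9 kPa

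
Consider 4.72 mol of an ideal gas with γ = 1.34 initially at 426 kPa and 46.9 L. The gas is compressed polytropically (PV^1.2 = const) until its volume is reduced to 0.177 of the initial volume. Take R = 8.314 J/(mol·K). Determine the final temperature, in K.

T₁ = P₁V₁/(nR) = 426×46.9/(4.72×8.314) = 509 K.
Polytropic n=1.2: T₂ = T₁(V₁/V₂)^(n−1) = 509×(5.65)^0.20 = 720 K; P₂ = P₁(V₁/V₂)^n = 3400 kPa.

720 K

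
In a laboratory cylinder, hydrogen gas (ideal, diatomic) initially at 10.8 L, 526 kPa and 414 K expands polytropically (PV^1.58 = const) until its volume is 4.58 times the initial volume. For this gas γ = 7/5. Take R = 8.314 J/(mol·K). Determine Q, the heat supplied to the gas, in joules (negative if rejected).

-2580 J

n = P₁V₁/(RT₁) = 526×10.8/(8.314×414) = 1.65 mol.
Polytropic n=1.58: T₂ = T₁(V₁/V₂)^(n−1) = 414×(0.218)^0.58 = 171 K; P₂ = P₁(V₁/V₂)^n = 47.5 kPa.
W = (P₁V₁−P₂V₂)/(n−1) = (526×10.8−47.5×49.5)/0.58 = 5740 J.
ΔU = nCvΔT = 1.65×20.8×(171−414) = -8330 J.
Q = ΔU + W = -2580 J.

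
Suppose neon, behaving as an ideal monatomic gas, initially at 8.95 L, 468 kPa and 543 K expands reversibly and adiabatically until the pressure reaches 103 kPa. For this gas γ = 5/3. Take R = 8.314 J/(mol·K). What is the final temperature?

Adiabatic: T₂/T₁ = (P₂/P₁)^((γ−1)/γ) ⇒ T₂ = 543×(0.220)^0.400 = 296 K; V₂ = 22.2 L.

296 K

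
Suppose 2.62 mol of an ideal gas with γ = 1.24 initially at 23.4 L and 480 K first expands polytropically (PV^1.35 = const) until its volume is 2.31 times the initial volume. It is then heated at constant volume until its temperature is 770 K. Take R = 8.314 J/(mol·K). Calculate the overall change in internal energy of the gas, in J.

26300 J

P₁ = nRT₁/V₁ = 2.62×8.314×480/23.4 = 447 kPa.
Step 1 — Polytropic n=1.35: T₂ = T₁(V₁/V₂)^(n−1) = 480×(0.433)^0.35 = 358 K; P₂ = P₁(V₁/V₂)^n = 144 kPa.
W = (P₁V₁−P₂V₂)/(n−1) = (447×23.4−144×54.1)/0.35 = 7590 J.
ΔU = nCvΔT = 2.62×34.6×(358−480) = -11100 J.
Q = ΔU + W = -3480 J.
State after step 1: P = 144 kPa, V = 54.1 L, T = 358 K.
Step 2 — Isochoric: V stays 54.1 L; P/T = const ⇒ T₂ = 770 K, P₂ = 310 kPa.
W = 0 (no volume change).
ΔU = nCvΔT = 2.62×34.6×(770−358) = 37400 J.
Q = ΔU = 37400 J.
Net over both steps: W = 7590 J, Q = 33900 J, ΔU = 26300 J.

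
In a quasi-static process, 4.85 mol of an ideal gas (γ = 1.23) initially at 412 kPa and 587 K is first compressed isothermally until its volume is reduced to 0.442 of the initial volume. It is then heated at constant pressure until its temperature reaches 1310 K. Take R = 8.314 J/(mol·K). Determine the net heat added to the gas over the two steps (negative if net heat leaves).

V₁ = nRT₁/P₁ = 4.85×8.314×587/412 = 57.5 L.
Step 1 — Isothermal: T stays 587 K; PV = const ⇒ V₂ = 25.4 L, P₂ = 932 kPa.
ΔU = 0 (ideal gas, T constant).
W = nRT ln(V₂/V₁) = 4.85×8.314×587×ln(0.442) = -19300 J.
Q = ΔU + W = -19300 J.
State after step 1: P = 932 kPa, V = 25.4 L, T = 587 K.
Step 2 — Isobaric: P stays 932 kPa; V/T = const ⇒ T₂ = 1310 K, V₂ = 56.7 L.
W = PΔV = 932×(56.7−25.4) kPa·L = 29200 J.
ΔU = nCvΔT = 4.85×36.1×(1310−587) = 127000 J.
Q = ΔU + W = nCpΔT = 156000 J.
Net over both steps: W = 9830 J, Q = 137000 J, ΔU = 127000 J.

137000 J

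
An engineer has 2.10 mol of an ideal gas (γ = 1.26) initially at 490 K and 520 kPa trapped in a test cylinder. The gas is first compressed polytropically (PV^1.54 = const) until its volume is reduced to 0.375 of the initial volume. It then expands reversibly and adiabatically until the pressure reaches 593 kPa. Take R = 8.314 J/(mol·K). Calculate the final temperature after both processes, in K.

V₁ = nRT₁/P₁ = 2.10×8.314×490/520 = 16.5 L.
Step 1 — Polytropic n=1.54: T₂ = T₁(V₁/V₂)^(n−1) = 490×(2.67)^0.54 = 832 K; P₂ = P₁(V₁/V₂)^n = 2360 kPa.
W = (P₁V₁−P₂V₂)/(n−1) = (520×16.5−2360×6.17)/0.54 = -11100 J.
ΔU = nCvΔT = 2.10×32.0×(832−490) = 23000 J.
Q = ΔU + W = 11900 J.
State after step 1: P = 2360 kPa, V = 6.17 L, T = 832 K.
Step 2 — Adiabatic: T₂/T₁ = (P₂/P₁)^((γ−1)/γ) ⇒ T₂ = 832×(0.252)^0.206 = 626 K; V₂ = 18.4 L.
ΔU = nCvΔT = 2.10×32.0×(626−832) = -13800 J.
Q = 0 for an adiabatic process, so W = −ΔU = 13800 J.
Net over both steps: W = 2780 J, Q = 11900 J, ΔU = 9140 J.

626 K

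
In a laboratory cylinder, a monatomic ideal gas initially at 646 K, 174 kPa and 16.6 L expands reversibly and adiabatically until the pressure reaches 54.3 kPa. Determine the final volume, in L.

Adiabatic: T₂/T₁ = (P₂/P₁)^((γ−1)/γ) ⇒ T₂ = 646×(0.312)^0.400 = 405 K; V₂ = 33.4 L.

33.4 L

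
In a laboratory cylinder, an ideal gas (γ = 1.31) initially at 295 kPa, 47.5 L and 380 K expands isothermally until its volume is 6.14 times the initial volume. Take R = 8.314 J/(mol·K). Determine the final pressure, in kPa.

Isothermal: T stays 380 K; PV = const ⇒ V₂ = 292 L, P₂ = 48.0 kPa.

48.0 kPa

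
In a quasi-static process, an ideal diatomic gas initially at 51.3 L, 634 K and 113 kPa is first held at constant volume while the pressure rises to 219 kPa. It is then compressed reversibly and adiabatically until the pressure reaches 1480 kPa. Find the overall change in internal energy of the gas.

n = P₁V₁/(RT₁) = 113×51.3/(8.314×634) = 1.10 mol.
Step 1 — Isochoric: V stays 51.3 L; P/T = const ⇒ T₂ = 1230 K, P₂ = 219 kPa.
W = 0 (no volume change).
ΔU = nCvΔT = 1.10×20.8×(1230−634) = 13600 J.
Q = ΔU = 13600 J.
State after step 1: P = 219 kPa, V = 51.3 L, T = 1230 K.
Step 2 — Adiabatic: T₂/T₁ = (P₂/P₁)^((γ−1)/γ) ⇒ T₂ = 1230×(6.76)^0.286 = 2120 K; V₂ = 13.1 L.
ΔU = nCvΔT = 1.10×20.8×(2120−1230) = 20400 J.
Q = 0 for an adiabatic process, so W = −ΔU = -20400 J.
Net over both steps: W = -20400 J, Q = 13600 J, ΔU = 34000 J.

34000 J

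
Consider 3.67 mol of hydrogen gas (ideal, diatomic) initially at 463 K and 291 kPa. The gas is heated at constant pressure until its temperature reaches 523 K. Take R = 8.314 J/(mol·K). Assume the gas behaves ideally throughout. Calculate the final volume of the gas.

V₁ = nRT₁/P₁ = 3.67×8.314×463/291 = 48.5 L.
Isobaric: P stays 291 kPa; V/T = const ⇒ T₂ = 523 K, V₂ = 54.8 L.

54.8 L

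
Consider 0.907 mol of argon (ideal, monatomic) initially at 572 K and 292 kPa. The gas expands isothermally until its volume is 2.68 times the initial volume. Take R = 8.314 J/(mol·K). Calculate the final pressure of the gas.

V₁ = nRT₁/P₁ = 0.907×8.314×572/292 = 14.8 L.
Isothermal: T stays 572 K; PV = const ⇒ V₂ = 39.6 L, P₂ = 109 kPa.

109 kPa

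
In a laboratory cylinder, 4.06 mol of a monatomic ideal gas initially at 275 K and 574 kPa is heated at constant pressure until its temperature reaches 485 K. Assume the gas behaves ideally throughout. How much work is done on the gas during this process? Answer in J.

V₁ = nRT₁/P₁ = 4.06×8.314×275/574 = 16.2 L.
Isobaric: P stays 574 kPa; V/T = const ⇒ T₂ = 485 K, V₂ = 28.5 L.
W = PΔV = 574×(28.5−16.2) kPa·L = 7090 J.
Work done on the gas = −W_by = -7090 J.

-7090 J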